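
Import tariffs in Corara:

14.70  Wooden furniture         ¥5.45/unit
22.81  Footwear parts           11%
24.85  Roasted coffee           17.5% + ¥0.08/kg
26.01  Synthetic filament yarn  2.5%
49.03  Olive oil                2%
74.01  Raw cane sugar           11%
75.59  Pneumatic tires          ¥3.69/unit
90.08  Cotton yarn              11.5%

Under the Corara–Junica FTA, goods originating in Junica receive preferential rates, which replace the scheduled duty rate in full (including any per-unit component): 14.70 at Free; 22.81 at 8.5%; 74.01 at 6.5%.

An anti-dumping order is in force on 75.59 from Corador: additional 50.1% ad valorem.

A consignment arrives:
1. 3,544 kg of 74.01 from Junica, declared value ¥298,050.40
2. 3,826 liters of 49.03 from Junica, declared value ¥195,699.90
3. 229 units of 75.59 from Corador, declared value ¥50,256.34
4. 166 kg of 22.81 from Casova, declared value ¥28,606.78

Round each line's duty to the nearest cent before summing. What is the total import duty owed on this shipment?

Line 1 (74.01, Junica, 3,544 kg, ¥298,050.40):
Base rate for 74.01 is 11%.
Origin Junica qualifies under the Corara–Junica agreement and 74.01 is covered: preferential rate 6.5% applies instead.
Duty = ¥298,050.40 × 6.5% = ¥19,373.28.
Line 2 (49.03, Junica, 3,826 liters, ¥195,699.90):
Base rate for 49.03 is 2%.
Origin Junica is the FTA partner but 49.03 is not on the preference list; base rate stands.
Duty = ¥195,699.90 × 2% = ¥3,914.00.
Line 3 (75.59, Corador, 229 units, ¥50,256.34):
Base rate for 75.59 is ¥3.69/unit.
Additional duty on 75.59 from Corador: +50.1% ad valorem. Applied ad valorem rate = 50.1%.
Duty = ¥50,256.34 × 50.1% + 229 × ¥3.69 = ¥26,023.44.
Line 4 (22.81, Casova, 166 kg, ¥28,606.78):
Base rate for 22.81 is 11%.
22.81 has an FTA preferential rate, but origin Casova is not Junica; base rate stands.
Duty = ¥28,606.78 × 11% = ¥3,146.75.
Total = ¥19,373.28 + ¥3,914.00 + ¥26,023.44 + ¥3,146.75 = ¥52,457.47.

¥52,457.47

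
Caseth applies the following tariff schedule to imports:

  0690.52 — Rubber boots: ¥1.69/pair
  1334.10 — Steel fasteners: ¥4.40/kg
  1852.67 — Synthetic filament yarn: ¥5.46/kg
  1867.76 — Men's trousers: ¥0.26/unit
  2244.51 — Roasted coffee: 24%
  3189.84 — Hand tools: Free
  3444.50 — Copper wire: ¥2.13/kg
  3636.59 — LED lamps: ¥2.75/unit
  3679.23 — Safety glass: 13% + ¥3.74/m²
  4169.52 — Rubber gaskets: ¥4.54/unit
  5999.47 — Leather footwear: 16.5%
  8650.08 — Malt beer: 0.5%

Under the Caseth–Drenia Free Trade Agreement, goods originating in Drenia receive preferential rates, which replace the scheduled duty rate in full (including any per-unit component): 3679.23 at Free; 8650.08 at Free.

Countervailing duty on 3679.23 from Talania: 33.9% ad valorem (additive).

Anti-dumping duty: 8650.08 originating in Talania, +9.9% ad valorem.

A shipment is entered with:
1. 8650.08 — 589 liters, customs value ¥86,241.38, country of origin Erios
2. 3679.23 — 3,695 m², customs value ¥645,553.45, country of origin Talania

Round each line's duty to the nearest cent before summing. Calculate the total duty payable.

¥317,015.08

Line 1 (8650.08, Erios, 589 liters, ¥86,241.38):
Base rate for 8650.08 is 0.5%.
8650.08 has an FTA preferential rate, but origin Erios is not Drenia; base rate stands.
The additional-duty order on 8650.08 targets Talania, not Erios; it does not apply.
Duty = ¥86,241.38 × 0.5% = ¥431.21.
Line 2 (3679.23, Talania, 3,695 m², ¥645,553.45):
Base rate for 3679.23 is 13% + ¥3.74/m².
3679.23 has an FTA preferential rate, but origin Talania is not Drenia; base rate stands.
Additional duty on 3679.23 from Talania: +33.9%. Applied ad valorem rate: 13% + 33.9% = 46.9%.
Duty = ¥645,553.45 × 46.9% + 3,695 × ¥3.74 = ¥316,583.87.
Total = ¥431.21 + ¥316,583.87 = ¥317,015.08.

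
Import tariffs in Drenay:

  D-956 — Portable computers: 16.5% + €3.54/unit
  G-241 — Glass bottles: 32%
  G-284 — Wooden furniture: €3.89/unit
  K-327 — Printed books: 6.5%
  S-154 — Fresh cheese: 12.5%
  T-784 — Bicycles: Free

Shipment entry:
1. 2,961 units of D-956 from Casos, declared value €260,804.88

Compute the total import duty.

Line 1 (D-956, Casos, 2,961 units, €260,804.88):
Base rate for D-956 is 16.5% + €3.54/unit.
Duty = €260,804.88 × 16.5% + 2,961 × €3.54 = €53,514.75.

€53,514.75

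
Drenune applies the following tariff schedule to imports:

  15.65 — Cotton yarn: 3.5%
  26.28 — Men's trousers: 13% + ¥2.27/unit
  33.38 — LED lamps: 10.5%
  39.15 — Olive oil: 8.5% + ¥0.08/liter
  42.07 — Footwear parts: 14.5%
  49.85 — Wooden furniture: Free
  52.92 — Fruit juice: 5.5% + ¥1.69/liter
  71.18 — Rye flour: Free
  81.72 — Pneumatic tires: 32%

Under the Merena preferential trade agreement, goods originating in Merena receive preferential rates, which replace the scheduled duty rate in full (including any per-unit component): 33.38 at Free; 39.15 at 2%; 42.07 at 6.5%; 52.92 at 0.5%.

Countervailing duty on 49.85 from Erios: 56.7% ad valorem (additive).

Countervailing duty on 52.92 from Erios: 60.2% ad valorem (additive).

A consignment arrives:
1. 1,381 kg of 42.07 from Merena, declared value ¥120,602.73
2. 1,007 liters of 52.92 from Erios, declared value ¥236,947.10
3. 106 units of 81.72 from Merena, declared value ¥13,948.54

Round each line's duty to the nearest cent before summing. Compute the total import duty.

¥169,678.78

Line 1 (42.07, Merena, 1,381 kg, ¥120,602.73):
Base rate for 42.07 is 14.5%.
Origin Merena qualifies under the Drenune–Merena agreement and 42.07 is covered: preferential rate 6.5% applies instead.
Duty = ¥120,602.73 × 6.5% = ¥7,839.18.
Line 2 (52.92, Erios, 1,007 liters, ¥236,947.10):
Base rate for 52.92 is 5.5% + ¥1.69/liter.
52.92 has an FTA preferential rate, but origin Erios is not Merena; base rate stands.
Additional duty on 52.92 from Erios: +60.2%. Applied ad valorem rate: 5.5% + 60.2% = 65.7%.
Duty = ¥236,947.10 × 65.7% + 1,007 × ¥1.69 = ¥157,376.07.
Line 3 (81.72, Merena, 106 units, ¥13,948.54):
Base rate for 81.72 is 32%.
Origin Merena is the FTA partner but 81.72 is not on the preference list; base rate stands.
Duty = ¥13,948.54 × 32% = ¥4,463.53.
Total = ¥7,839.18 + ¥157,376.07 + ¥4,463.53 = ¥169,678.78.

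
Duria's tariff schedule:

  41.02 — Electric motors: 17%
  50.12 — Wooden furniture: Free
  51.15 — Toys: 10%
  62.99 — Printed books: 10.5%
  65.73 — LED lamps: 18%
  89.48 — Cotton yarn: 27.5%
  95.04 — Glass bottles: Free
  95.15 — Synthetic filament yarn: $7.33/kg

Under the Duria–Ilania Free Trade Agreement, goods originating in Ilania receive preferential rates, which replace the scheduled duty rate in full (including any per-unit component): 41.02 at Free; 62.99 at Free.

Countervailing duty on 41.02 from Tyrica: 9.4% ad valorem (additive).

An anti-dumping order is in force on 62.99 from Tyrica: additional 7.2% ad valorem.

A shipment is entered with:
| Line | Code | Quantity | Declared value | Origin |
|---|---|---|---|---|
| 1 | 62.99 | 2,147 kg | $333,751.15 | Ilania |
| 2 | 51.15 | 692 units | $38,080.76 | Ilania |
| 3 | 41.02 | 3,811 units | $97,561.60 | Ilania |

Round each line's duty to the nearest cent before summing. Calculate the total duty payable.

$3,808.08

Line 1 (62.99, Ilania, 2,147 kg, $333,751.15):
Base rate for 62.99 is 10.5%.
Origin Ilania qualifies under the Duria–Ilania agreement and 62.99 is covered: preferential rate Free applies instead.
The additional-duty order on 62.99 targets Tyrica, not Ilania; it does not apply.
Duty = $333,751.15 × 0% = $0.00.
Line 2 (51.15, Ilania, 692 units, $38,080.76):
Base rate for 51.15 is 10%.
Origin Ilania is the FTA partner but 51.15 is not on the preference list; base rate stands.
Duty = $38,080.76 × 10% = $3,808.08.
Line 3 (41.02, Ilania, 3,811 units, $97,561.60):
Base rate for 41.02 is 17%.
Origin Ilania qualifies under the Duria–Ilania agreement and 41.02 is covered: preferential rate Free applies instead.
The additional-duty order on 41.02 targets Tyrica, not Ilania; it does not apply.
Duty = $97,561.60 × 0% = $0.00.
Total = $0.00 + $3,808.08 + $0.00 = $3,808.08.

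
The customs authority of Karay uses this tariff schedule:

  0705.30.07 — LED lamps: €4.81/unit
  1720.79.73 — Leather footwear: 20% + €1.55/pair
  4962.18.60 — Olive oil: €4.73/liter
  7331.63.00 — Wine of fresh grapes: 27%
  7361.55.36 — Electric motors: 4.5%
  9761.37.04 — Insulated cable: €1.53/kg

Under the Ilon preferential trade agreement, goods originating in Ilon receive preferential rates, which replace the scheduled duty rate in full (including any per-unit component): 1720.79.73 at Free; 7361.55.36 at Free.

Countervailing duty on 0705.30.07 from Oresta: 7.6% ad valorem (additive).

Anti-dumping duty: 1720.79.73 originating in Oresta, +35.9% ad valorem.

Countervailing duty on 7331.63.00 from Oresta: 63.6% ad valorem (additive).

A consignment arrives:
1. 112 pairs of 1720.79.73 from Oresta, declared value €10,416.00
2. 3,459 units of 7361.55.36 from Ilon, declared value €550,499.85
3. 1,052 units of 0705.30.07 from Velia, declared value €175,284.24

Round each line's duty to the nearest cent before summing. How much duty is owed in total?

Line 1 (1720.79.73, Oresta, 112 pairs, €10,416.00):
Base rate for 1720.79.73 is 20% + €1.55/pair.
1720.79.73 has an FTA preferential rate, but origin Oresta is not Ilon; base rate stands.
Additional duty on 1720.79.73 from Oresta: +35.9%. Applied ad valorem rate: 20% + 35.9% = 55.9%.
Duty = €10,416.00 × 55.9% + 112 × €1.55 = €5,996.14.
Line 2 (7361.55.36, Ilon, 3,459 units, €550,499.85):
Base rate for 7361.55.36 is 4.5%.
Origin Ilon qualifies under the Karay–Ilon agreement and 7361.55.36 is covered: preferential rate Free applies instead.
Duty = €550,499.85 × 0% = €0.00.
Line 3 (0705.30.07, Velia, 1,052 units, €175,284.24):
Base rate for 0705.30.07 is €4.81/unit.
The additional-duty order on 0705.30.07 targets Oresta, not Velia; it does not apply.
Duty = 1,052 × €4.81 = €5,060.12.
Total = €5,996.14 + €0.00 + €5,060.12 = €11,056.26.

€11,056.26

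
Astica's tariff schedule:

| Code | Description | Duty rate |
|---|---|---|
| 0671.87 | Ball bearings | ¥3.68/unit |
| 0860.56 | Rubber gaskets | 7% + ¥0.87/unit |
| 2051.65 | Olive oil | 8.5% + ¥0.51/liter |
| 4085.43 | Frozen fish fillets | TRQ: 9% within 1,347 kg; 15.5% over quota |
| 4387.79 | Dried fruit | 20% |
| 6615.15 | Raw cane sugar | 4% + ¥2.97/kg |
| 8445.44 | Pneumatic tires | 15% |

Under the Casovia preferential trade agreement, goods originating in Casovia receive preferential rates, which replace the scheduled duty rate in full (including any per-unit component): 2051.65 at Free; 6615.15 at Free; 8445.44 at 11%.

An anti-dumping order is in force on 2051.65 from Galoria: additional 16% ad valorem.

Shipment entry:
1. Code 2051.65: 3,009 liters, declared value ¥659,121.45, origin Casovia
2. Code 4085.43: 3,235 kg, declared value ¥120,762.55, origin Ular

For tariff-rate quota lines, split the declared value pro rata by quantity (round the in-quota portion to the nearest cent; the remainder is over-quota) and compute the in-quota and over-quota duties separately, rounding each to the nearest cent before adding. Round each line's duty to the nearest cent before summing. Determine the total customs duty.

¥15,449.77

Line 1 (2051.65, Casovia, 3,009 liters, ¥659,121.45):
Base rate for 2051.65 is 8.5% + ¥0.51/liter.
Origin Casovia qualifies under the Astica–Casovia agreement and 2051.65 is covered: preferential rate Free applies instead.
The additional-duty order on 2051.65 targets Galoria, not Casovia; it does not apply.
Duty = ¥659,121.45 × 0% = ¥0.00.
Line 2 (4085.43, Ular, 3,235 kg, ¥120,762.55):
Code 4085.43 is under a tariff-rate quota (threshold 1,347 kg). In-quota: 1,347 kg at 9%; over-quota: 1,888 kg at 15.5%.
Pro-rata value split: in-quota = ¥120,762.55 × 1,347/3,235 = ¥50,283.51; over-quota = ¥120,762.55 − ¥50,283.51 = ¥70,479.04.
In-quota duty = ¥50,283.51 × 9% = ¥4,525.52. Over-quota duty = ¥70,479.04 × 15.5% = ¥10,924.25.
Line duty = ¥4,525.52 + ¥10,924.25 = ¥15,449.77.
Total = ¥0.00 + ¥15,449.77 = ¥15,449.77.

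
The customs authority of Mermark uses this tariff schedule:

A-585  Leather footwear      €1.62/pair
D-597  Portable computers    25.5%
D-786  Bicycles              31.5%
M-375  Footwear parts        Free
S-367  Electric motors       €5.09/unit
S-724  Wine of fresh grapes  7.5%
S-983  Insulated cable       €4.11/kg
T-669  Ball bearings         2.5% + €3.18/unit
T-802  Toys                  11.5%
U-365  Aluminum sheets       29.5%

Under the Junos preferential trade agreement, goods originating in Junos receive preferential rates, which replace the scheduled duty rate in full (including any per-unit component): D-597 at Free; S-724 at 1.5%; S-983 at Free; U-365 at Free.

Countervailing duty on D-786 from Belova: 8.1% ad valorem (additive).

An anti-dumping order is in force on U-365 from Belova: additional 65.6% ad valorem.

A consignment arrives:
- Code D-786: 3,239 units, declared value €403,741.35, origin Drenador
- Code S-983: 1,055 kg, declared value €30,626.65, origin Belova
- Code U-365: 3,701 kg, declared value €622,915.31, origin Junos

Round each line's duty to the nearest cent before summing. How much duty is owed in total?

€131,514.58

Line 1 (D-786, Drenador, 3,239 units, €403,741.35):
Base rate for D-786 is 31.5%.
The additional-duty order on D-786 targets Belova, not Drenador; it does not apply.
Duty = €403,741.35 × 31.5% = €127,178.53.
Line 2 (S-983, Belova, 1,055 kg, €30,626.65):
Base rate for S-983 is €4.11/kg.
S-983 has an FTA preferential rate, but origin Belova is not Junos; base rate stands.
Duty = 1,055 × €4.11 = €4,336.05.
Line 3 (U-365, Junos, 3,701 kg, €622,915.31):
Base rate for U-365 is 29.5%.
Origin Junos qualifies under the Mermark–Junos agreement and U-365 is covered: preferential rate Free applies instead.
The additional-duty order on U-365 targets Belova, not Junos; it does not apply.
Duty = €622,915.31 × 0% = €0.00.
Total = €127,178.53 + €4,336.05 + €0.00 = €131,514.58.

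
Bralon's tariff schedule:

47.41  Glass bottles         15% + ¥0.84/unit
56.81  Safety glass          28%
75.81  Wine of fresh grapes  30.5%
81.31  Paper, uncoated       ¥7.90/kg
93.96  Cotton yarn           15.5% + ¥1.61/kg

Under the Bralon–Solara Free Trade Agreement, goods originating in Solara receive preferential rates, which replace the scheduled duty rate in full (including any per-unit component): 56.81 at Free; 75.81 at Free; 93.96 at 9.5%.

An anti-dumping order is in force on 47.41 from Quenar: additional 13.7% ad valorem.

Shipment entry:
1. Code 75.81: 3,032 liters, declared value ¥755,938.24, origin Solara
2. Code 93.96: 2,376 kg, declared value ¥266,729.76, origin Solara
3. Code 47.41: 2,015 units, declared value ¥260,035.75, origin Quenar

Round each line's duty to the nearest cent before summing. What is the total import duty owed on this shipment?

Line 1 (75.81, Solara, 3,032 liters, ¥755,938.24):
Base rate for 75.81 is 30.5%.
Origin Solara qualifies under the Bralon–Solara agreement and 75.81 is covered: preferential rate Free applies instead.
Duty = ¥755,938.24 × 0% = ¥0.00.
Line 2 (93.96, Solara, 2,376 kg, ¥266,729.76):
Base rate for 93.96 is 15.5% + ¥1.61/kg.
Origin Solara qualifies under the Bralon–Solara agreement and 93.96 is covered: preferential rate 9.5% applies instead.
Duty = ¥266,729.76 × 9.5% = ¥25,339.33.
Line 3 (47.41, Quenar, 2,015 units, ¥260,035.75):
Base rate for 47.41 is 15% + ¥0.84/unit.
Additional duty on 47.41 from Quenar: +13.7%. Applied ad valorem rate: 15% + 13.7% = 28.7%.
Duty = ¥260,035.75 × 28.7% + 2,015 × ¥0.84 = ¥76,322.86.
Total = ¥0.00 + ¥25,339.33 + ¥76,322.86 = ¥101,662.19.

¥101,662.19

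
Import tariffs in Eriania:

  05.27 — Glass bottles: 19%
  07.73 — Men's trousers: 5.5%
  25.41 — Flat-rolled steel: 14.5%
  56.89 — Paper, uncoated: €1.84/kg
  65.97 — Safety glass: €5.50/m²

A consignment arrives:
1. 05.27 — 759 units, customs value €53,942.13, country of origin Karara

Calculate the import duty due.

€10,249.00

Line 1 (05.27, Karara, 759 units, €53,942.13):
Base rate for 05.27 is 19%.
Duty = €53,942.13 × 19% = €10,249.00.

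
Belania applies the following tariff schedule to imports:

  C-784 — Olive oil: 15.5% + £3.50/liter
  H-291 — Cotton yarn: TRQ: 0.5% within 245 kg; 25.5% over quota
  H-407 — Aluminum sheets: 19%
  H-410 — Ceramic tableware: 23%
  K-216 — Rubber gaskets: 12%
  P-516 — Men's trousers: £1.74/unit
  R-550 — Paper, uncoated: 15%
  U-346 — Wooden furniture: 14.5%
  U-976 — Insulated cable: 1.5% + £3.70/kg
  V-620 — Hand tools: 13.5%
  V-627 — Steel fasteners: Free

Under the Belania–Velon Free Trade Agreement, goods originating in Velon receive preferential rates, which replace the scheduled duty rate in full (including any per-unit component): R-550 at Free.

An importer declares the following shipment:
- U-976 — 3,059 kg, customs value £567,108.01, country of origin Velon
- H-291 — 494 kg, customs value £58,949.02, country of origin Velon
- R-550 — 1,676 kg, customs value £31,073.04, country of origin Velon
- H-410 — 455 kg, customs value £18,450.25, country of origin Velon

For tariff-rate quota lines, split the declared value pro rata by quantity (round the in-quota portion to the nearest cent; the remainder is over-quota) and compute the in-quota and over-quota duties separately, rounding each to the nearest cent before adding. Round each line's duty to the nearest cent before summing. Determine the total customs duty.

Line 1 (U-976, Velon, 3,059 kg, £567,108.01):
Base rate for U-976 is 1.5% + £3.70/kg.
Origin Velon is the FTA partner but U-976 is not on the preference list; base rate stands.
Duty = £567,108.01 × 1.5% + 3,059 × £3.70 = £19,824.92.
Line 2 (H-291, Velon, 494 kg, £58,949.02):
Code H-291 is under a tariff-rate quota (threshold 245 kg). In-quota: 245 kg at 0.5%; over-quota: 249 kg at 25.5%.
Pro-rata value split: in-quota = £58,949.02 × 245/494 = £29,235.85; over-quota = £58,949.02 − £29,235.85 = £29,713.17.
In-quota duty = £29,235.85 × 0.5% = £146.18. Over-quota duty = £29,713.17 × 25.5% = £7,576.86.
Line duty = £146.18 + £7,576.86 = £7,723.04.
Line 3 (R-550, Velon, 1,676 kg, £31,073.04):
Base rate for R-550 is 15%.
Origin Velon qualifies under the Belania–Velon agreement and R-550 is covered: preferential rate Free applies instead.
Duty = £31,073.04 × 0% = £0.00.
Line 4 (H-410, Velon, 455 kg, £18,450.25):
Base rate for H-410 is 23%.
Origin Velon is the FTA partner but H-410 is not on the preference list; base rate stands.
Duty = £18,450.25 × 23% = £4,243.56.
Total = £19,824.92 + £7,723.04 + £0.00 + £4,243.56 = £31,791.52.

£31,791.52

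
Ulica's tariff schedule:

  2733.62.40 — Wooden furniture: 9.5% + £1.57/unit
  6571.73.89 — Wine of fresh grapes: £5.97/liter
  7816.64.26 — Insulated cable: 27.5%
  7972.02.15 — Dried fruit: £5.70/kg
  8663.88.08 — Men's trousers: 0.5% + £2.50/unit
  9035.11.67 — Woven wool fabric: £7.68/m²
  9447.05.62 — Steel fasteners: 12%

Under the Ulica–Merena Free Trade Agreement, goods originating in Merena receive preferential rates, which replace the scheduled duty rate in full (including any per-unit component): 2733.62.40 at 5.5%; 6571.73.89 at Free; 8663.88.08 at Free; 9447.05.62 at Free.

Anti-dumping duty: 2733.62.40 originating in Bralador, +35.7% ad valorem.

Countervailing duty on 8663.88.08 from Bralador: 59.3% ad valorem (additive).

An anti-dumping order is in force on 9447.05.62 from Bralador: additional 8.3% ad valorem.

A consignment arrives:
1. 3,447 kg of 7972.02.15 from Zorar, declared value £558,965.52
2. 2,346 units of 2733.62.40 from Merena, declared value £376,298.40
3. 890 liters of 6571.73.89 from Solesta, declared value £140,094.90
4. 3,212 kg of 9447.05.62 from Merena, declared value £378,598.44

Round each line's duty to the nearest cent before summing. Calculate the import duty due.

£45,657.61

Line 1 (7972.02.15, Zorar, 3,447 kg, £558,965.52):
Base rate for 7972.02.15 is £5.70/kg.
Duty = 3,447 × £5.70 = £19,647.90.
Line 2 (2733.62.40, Merena, 2,346 units, £376,298.40):
Base rate for 2733.62.40 is 9.5% + £1.57/unit.
Origin Merena qualifies under the Ulica–Merena agreement and 2733.62.40 is covered: preferential rate 5.5% applies instead.
The additional-duty order on 2733.62.40 targets Bralador, not Merena; it does not apply.
Duty = £376,298.40 × 5.5% = £20,696.41.
Line 3 (6571.73.89, Solesta, 890 liters, £140,094.90):
Base rate for 6571.73.89 is £5.97/liter.
6571.73.89 has an FTA preferential rate, but origin Solesta is not Merena; base rate stands.
Duty = 890 × £5.97 = £5,313.30.
Line 4 (9447.05.62, Merena, 3,212 kg, £378,598.44):
Base rate for 9447.05.62 is 12%.
Origin Merena qualifies under the Ulica–Merena agreement and 9447.05.62 is covered: preferential rate Free applies instead.
The additional-duty order on 9447.05.62 targets Bralador, not Merena; it does not apply.
Duty = £378,598.44 × 0% = £0.00.
Total = £19,647.90 + £20,696.41 + £5,313.30 + £0.00 = £45,657.61.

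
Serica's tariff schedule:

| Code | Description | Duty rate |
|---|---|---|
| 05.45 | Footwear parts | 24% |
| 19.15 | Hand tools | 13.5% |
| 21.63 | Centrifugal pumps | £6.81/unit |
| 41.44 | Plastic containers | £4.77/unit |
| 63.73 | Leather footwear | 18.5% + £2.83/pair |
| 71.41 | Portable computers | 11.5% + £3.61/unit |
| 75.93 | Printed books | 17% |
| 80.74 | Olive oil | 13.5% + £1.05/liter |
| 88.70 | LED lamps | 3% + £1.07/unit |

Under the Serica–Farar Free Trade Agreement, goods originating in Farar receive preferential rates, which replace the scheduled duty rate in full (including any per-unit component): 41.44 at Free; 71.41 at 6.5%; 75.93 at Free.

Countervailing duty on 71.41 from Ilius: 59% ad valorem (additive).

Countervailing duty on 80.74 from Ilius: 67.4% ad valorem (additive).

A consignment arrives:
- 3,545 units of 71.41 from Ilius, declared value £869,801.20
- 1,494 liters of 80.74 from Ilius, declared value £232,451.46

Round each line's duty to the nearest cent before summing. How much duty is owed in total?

Line 1 (71.41, Ilius, 3,545 units, £869,801.20):
Base rate for 71.41 is 11.5% + £3.61/unit.
71.41 has an FTA preferential rate, but origin Ilius is not Farar; base rate stands.
Additional duty on 71.41 from Ilius: +59%. Applied ad valorem rate: 11.5% + 59% = 70.5%.
Duty = £869,801.20 × 70.5% + 3,545 × £3.61 = £626,007.30.
Line 2 (80.74, Ilius, 1,494 liters, £232,451.46):
Base rate for 80.74 is 13.5% + £1.05/liter.
Additional duty on 80.74 from Ilius: +67.4%. Applied ad valorem rate: 13.5% + 67.4% = 80.9%.
Duty = £232,451.46 × 80.9% + 1,494 × £1.05 = £189,621.93.
Total = £626,007.30 + £189,621.93 = £815,629.23.

£815,629.23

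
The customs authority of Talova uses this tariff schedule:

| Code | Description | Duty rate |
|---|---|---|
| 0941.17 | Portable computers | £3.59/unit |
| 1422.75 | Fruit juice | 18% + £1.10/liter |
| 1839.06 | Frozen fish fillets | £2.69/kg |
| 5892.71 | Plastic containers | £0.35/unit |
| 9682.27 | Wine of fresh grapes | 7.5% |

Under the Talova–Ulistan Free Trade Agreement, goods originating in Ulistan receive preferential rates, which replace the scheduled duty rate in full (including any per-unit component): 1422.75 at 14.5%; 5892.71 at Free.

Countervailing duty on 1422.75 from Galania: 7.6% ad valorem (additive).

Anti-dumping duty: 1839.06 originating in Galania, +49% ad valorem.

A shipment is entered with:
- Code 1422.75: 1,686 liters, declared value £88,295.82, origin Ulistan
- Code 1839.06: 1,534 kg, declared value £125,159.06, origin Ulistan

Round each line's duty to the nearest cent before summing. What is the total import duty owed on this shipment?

Line 1 (1422.75, Ulistan, 1,686 liters, £88,295.82):
Base rate for 1422.75 is 18% + £1.10/liter.
Origin Ulistan qualifies under the Talova–Ulistan agreement and 1422.75 is covered: preferential rate 14.5% applies instead.
The additional-duty order on 1422.75 targets Galania, not Ulistan; it does not apply.
Duty = £88,295.82 × 14.5% = £12,802.89.
Line 2 (1839.06, Ulistan, 1,534 kg, £125,159.06):
Base rate for 1839.06 is £2.69/kg.
Origin Ulistan is the FTA partner but 1839.06 is not on the preference list; base rate stands.
The additional-duty order on 1839.06 targets Galania, not Ulistan; it does not apply.
Duty = 1,534 × £2.69 = £4,126.46.
Total = £12,802.89 + £4,126.46 = £16,929.35.

£16,929.35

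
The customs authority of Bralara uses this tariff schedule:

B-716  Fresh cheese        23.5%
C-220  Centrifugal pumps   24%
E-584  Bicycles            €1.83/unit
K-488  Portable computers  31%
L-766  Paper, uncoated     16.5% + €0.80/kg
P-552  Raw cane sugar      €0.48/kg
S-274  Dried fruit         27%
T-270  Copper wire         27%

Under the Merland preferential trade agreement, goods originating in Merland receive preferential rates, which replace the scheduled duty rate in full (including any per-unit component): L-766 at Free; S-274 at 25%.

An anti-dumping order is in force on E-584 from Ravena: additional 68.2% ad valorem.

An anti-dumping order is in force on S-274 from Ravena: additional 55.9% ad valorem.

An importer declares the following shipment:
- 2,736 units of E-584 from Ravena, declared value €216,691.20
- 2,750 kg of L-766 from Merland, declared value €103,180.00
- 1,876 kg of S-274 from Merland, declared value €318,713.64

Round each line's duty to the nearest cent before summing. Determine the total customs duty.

Line 1 (E-584, Ravena, 2,736 units, €216,691.20):
Base rate for E-584 is €1.83/unit.
Additional duty on E-584 from Ravena: +68.2% ad valorem. Applied ad valorem rate = 68.2%.
Duty = €216,691.20 × 68.2% + 2,736 × €1.83 = €152,790.28.
Line 2 (L-766, Merland, 2,750 kg, €103,180.00):
Base rate for L-766 is 16.5% + €0.80/kg.
Origin Merland qualifies under the Bralara–Merland agreement and L-766 is covered: preferential rate Free applies instead.
Duty = €103,180.00 × 0% = €0.00.
Line 3 (S-274, Merland, 1,876 kg, €318,713.64):
Base rate for S-274 is 27%.
Origin Merland qualifies under the Bralara–Merland agreement and S-274 is covered: preferential rate 25% applies instead.
The additional-duty order on S-274 targets Ravena, not Merland; it does not apply.
Duty = €318,713.64 × 25% = €79,678.41.
Total = €152,790.28 + €0.00 + €79,678.41 = €232,468.69.

€232,468.69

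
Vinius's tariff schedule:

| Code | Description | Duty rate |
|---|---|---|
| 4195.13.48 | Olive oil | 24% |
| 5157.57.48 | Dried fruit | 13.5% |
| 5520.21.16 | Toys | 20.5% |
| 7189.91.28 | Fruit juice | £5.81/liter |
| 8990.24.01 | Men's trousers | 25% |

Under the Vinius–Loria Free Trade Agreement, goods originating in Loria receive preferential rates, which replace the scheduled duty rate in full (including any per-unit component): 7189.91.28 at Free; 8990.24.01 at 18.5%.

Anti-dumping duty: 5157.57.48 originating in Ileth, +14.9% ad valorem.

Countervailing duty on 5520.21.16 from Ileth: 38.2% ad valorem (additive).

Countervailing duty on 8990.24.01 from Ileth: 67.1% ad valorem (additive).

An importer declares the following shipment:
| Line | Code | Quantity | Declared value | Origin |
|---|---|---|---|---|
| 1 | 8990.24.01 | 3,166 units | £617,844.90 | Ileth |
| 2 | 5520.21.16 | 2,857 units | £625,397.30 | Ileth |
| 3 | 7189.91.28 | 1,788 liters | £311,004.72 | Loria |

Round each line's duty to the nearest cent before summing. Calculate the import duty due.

Line 1 (8990.24.01, Ileth, 3,166 units, £617,844.90):
Base rate for 8990.24.01 is 25%.
8990.24.01 has an FTA preferential rate, but origin Ileth is not Loria; base rate stands.
Additional duty on 8990.24.01 from Ileth: +67.1%. Applied ad valorem rate: 25% + 67.1% = 92.1%.
Duty = £617,844.90 × 92.1% = £569,035.15.
Line 2 (5520.21.16, Ileth, 2,857 units, £625,397.30):
Base rate for 5520.21.16 is 20.5%.
Additional duty on 5520.21.16 from Ileth: +38.2%. Applied ad valorem rate: 20.5% + 38.2% = 58.7%.
Duty = £625,397.30 × 58.7% = £367,108.22.
Line 3 (7189.91.28, Loria, 1,788 liters, £311,004.72):
Base rate for 7189.91.28 is £5.81/liter.
Origin Loria qualifies under the Vinius–Loria agreement and 7189.91.28 is covered: preferential rate Free applies instead.
Duty = £311,004.72 × 0% = £0.00.
Total = £569,035.15 + £367,108.22 + £0.00 = £936,143.37.

£936,143.37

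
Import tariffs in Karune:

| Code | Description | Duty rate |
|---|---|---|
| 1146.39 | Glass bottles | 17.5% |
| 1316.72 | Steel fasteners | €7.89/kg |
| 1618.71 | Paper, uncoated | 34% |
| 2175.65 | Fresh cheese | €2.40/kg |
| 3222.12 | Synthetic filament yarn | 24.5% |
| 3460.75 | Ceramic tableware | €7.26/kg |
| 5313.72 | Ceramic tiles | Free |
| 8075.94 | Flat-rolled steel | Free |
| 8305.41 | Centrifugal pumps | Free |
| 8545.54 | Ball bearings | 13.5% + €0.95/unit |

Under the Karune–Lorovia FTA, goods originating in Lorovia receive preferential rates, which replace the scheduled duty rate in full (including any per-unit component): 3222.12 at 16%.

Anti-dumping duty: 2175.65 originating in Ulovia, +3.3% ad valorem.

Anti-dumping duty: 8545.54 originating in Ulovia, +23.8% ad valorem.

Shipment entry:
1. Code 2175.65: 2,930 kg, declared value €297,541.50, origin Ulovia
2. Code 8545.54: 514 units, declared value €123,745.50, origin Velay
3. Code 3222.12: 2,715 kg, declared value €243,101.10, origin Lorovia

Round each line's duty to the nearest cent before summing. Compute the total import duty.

Line 1 (2175.65, Ulovia, 2,930 kg, €297,541.50):
Base rate for 2175.65 is €2.40/kg.
Additional duty on 2175.65 from Ulovia: +3.3% ad valorem. Applied ad valorem rate = 3.3%.
Duty = €297,541.50 × 3.3% + 2,930 × €2.40 = €16,850.87.
Line 2 (8545.54, Velay, 514 units, €123,745.50):
Base rate for 8545.54 is 13.5% + €0.95/unit.
The additional-duty order on 8545.54 targets Ulovia, not Velay; it does not apply.
Duty = €123,745.50 × 13.5% + 514 × €0.95 = €17,193.94.
Line 3 (3222.12, Lorovia, 2,715 kg, €243,101.10):
Base rate for 3222.12 is 24.5%.
Origin Lorovia qualifies under the Karune–Lorovia agreement and 3222.12 is covered: preferential rate 16% applies instead.
Duty = €243,101.10 × 16% = €38,896.18.
Total = €16,850.87 + €17,193.94 + €38,896.18 = €72,940.99.

€72,940.99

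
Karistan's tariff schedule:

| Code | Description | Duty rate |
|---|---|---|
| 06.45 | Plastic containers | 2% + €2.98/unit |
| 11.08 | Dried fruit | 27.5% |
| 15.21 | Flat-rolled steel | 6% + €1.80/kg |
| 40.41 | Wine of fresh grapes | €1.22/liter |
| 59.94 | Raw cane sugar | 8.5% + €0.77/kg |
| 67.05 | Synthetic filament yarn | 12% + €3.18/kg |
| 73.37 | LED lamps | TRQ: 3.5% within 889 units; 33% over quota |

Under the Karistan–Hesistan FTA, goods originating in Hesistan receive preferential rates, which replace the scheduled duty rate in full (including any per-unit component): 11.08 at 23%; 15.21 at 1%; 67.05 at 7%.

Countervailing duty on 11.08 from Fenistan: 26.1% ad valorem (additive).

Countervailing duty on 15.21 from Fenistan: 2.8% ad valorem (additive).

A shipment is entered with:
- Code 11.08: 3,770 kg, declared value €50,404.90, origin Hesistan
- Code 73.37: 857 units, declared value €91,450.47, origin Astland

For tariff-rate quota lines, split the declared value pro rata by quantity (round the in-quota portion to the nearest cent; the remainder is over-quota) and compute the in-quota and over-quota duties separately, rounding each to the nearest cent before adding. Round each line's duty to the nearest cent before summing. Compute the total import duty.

€14,793.90

Line 1 (11.08, Hesistan, 3,770 kg, €50,404.90):
Base rate for 11.08 is 27.5%.
Origin Hesistan qualifies under the Karistan–Hesistan agreement and 11.08 is covered: preferential rate 23% applies instead.
The additional-duty order on 11.08 targets Fenistan, not Hesistan; it does not apply.
Duty = €50,404.90 × 23% = €11,593.13.
Line 2 (73.37, Astland, 857 units, €91,450.47):
Code 73.37 is under a tariff-rate quota (threshold 889 units). Quantity 857 units is within the quota, so the in-quota rate 3.5% applies to the full value.
Duty = €91,450.47 × 3.5% = €3,200.77.
Total = €11,593.13 + €3,200.77 = €14,793.90.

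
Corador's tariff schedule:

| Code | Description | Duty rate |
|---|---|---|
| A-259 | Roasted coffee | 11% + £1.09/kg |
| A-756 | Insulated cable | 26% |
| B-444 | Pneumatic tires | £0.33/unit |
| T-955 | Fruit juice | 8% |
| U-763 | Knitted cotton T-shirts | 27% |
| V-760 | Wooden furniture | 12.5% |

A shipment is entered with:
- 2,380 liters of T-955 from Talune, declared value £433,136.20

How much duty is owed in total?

£34,650.90

Line 1 (T-955, Talune, 2,380 liters, £433,136.20):
Base rate for T-955 is 8%.
Duty = £433,136.20 × 8% = £34,650.90.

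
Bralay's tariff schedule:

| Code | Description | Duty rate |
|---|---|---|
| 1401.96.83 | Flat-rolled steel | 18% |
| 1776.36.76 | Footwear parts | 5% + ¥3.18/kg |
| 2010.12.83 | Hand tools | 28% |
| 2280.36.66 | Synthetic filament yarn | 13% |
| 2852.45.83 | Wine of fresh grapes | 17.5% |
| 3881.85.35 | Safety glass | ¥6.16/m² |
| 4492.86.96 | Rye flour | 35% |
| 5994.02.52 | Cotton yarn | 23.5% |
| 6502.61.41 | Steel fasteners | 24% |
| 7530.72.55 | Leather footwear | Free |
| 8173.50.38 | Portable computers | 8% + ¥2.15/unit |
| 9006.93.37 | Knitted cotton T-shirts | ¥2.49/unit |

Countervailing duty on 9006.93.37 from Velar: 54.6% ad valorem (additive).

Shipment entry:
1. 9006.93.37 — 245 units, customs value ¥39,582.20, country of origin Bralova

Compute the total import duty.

¥610.05

Line 1 (9006.93.37, Bralova, 245 units, ¥39,582.20):
Base rate for 9006.93.37 is ¥2.49/unit.
The additional-duty order on 9006.93.37 targets Velar, not Bralova; it does not apply.
Duty = 245 × ¥2.49 = ¥610.05.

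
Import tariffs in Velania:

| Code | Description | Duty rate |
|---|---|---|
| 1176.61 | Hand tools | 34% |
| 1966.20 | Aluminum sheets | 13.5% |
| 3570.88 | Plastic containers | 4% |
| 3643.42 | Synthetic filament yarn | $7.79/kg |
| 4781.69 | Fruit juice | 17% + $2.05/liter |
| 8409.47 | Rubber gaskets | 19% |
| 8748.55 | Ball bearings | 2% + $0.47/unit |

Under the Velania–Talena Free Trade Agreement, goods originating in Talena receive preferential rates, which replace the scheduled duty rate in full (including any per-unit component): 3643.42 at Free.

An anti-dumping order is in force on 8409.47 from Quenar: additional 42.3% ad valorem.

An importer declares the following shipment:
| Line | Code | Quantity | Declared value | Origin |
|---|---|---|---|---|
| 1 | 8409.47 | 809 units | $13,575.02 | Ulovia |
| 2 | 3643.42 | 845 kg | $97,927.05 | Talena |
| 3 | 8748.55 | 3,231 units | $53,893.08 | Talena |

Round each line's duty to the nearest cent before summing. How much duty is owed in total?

$5,175.68

Line 1 (8409.47, Ulovia, 809 units, $13,575.02):
Base rate for 8409.47 is 19%.
The additional-duty order on 8409.47 targets Quenar, not Ulovia; it does not apply.
Duty = $13,575.02 × 19% = $2,579.25.
Line 2 (3643.42, Talena, 845 kg, $97,927.05):
Base rate for 3643.42 is $7.79/kg.
Origin Talena qualifies under the Velania–Talena agreement and 3643.42 is covered: preferential rate Free applies instead.
Duty = $97,927.05 × 0% = $0.00.
Line 3 (8748.55, Talena, 3,231 units, $53,893.08):
Base rate for 8748.55 is 2% + $0.47/unit.
Origin Talena is the FTA partner but 8748.55 is not on the preference list; base rate stands.
Duty = $53,893.08 × 2% + 3,231 × $0.47 = $2,596.43.
Total = $2,579.25 + $0.00 + $2,596.43 = $5,175.68.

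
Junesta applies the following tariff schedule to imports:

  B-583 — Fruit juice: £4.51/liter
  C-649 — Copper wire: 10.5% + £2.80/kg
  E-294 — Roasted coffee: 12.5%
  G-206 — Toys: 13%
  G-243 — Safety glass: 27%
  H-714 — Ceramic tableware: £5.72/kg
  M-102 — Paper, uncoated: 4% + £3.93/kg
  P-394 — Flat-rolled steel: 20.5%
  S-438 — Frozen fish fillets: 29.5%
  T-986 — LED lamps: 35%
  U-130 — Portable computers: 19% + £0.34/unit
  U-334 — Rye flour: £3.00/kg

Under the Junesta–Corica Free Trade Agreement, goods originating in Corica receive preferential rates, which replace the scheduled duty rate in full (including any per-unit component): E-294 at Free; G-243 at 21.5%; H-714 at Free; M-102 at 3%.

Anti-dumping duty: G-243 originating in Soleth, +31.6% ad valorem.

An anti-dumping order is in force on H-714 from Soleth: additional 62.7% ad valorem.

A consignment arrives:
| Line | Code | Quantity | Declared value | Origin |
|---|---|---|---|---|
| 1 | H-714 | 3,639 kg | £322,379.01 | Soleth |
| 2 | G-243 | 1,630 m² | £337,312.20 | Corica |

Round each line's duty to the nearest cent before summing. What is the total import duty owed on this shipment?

£295,468.84

Line 1 (H-714, Soleth, 3,639 kg, £322,379.01):
Base rate for H-714 is £5.72/kg.
H-714 has an FTA preferential rate, but origin Soleth is not Corica; base rate stands.
Additional duty on H-714 from Soleth: +62.7% ad valorem. Applied ad valorem rate = 62.7%.
Duty = £322,379.01 × 62.7% + 3,639 × £5.72 = £222,946.72.
Line 2 (G-243, Corica, 1,630 m², £337,312.20):
Base rate for G-243 is 27%.
Origin Corica qualifies under the Junesta–Corica agreement and G-243 is covered: preferential rate 21.5% applies instead.
The additional-duty order on G-243 targets Soleth, not Corica; it does not apply.
Duty = £337,312.20 × 21.5% = £72,522.12.
Total = £222,946.72 + £72,522.12 = £295,468.84.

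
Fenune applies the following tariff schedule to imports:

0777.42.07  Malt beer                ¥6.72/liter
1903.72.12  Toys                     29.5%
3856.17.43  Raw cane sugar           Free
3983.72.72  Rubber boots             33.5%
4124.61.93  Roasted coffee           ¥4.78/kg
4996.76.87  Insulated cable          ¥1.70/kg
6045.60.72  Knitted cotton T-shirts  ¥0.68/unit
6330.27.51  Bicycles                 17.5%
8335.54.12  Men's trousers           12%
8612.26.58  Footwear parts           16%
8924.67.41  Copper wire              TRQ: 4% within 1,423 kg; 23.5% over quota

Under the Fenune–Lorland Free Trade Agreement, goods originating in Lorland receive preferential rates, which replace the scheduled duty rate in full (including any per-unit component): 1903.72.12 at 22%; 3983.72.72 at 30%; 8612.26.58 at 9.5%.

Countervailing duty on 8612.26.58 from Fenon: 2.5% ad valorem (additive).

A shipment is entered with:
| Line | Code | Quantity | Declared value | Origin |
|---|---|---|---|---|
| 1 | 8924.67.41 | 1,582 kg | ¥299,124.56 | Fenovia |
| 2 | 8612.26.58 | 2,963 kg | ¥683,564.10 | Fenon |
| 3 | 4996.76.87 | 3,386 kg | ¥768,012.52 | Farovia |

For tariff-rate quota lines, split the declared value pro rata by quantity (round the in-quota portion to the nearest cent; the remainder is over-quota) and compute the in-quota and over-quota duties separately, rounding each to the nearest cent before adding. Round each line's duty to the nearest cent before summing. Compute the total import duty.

¥150,042.96

Line 1 (8924.67.41, Fenovia, 1,582 kg, ¥299,124.56):
Code 8924.67.41 is under a tariff-rate quota (threshold 1,423 kg). In-quota: 1,423 kg at 4%; over-quota: 159 kg at 23.5%.
Pro-rata value split: in-quota = ¥299,124.56 × 1,423/1,582 = ¥269,060.84; over-quota = ¥299,124.56 − ¥269,060.84 = ¥30,063.72.
In-quota duty = ¥269,060.84 × 4% = ¥10,762.43. Over-quota duty = ¥30,063.72 × 23.5% = ¥7,064.97.
Line duty = ¥10,762.43 + ¥7,064.97 = ¥17,827.40.
Line 2 (8612.26.58, Fenon, 2,963 kg, ¥683,564.10):
Base rate for 8612.26.58 is 16%.
8612.26.58 has an FTA preferential rate, but origin Fenon is not Lorland; base rate stands.
Additional duty on 8612.26.58 from Fenon: +2.5%. Applied ad valorem rate: 16% + 2.5% = 18.5%.
Duty = ¥683,564.10 × 18.5% = ¥126,459.36.
Line 3 (4996.76.87, Farovia, 3,386 kg, ¥768,012.52):
Base rate for 4996.76.87 is ¥1.70/kg.
Duty = 3,386 × ¥1.70 = ¥5,756.20.
Total = ¥17,827.40 + ¥126,459.36 + ¥5,756.20 = ¥150,042.96.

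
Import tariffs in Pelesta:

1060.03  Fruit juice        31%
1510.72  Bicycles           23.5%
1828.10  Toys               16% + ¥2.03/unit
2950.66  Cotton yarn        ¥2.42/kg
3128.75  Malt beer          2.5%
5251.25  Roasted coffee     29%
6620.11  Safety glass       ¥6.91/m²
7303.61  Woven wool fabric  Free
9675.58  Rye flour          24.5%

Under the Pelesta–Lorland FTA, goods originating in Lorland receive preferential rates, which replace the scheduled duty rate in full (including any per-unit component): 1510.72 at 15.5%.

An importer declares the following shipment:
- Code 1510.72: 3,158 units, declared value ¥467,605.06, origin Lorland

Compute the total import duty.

¥72,478.78

Line 1 (1510.72, Lorland, 3,158 units, ¥467,605.06):
Base rate for 1510.72 is 23.5%.
Origin Lorland qualifies under the Pelesta–Lorland agreement and 1510.72 is covered: preferential rate 15.5% applies instead.
Duty = ¥467,605.06 × 15.5% = ¥72,478.78.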